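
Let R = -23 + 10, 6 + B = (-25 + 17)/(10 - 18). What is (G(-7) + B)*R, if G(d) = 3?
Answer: 26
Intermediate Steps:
B = -5 (B = -6 + (-25 + 17)/(10 - 18) = -6 - 8/(-8) = -6 - 8*(-1/8) = -6 + 1 = -5)
R = -13
(G(-7) + B)*R = (3 - 5)*(-13) = -2*(-13) = 26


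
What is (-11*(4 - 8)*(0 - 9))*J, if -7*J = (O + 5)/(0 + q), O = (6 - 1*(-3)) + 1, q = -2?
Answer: -2970/7 ≈ -424.29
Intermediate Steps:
O = 10 (O = (6 + 3) + 1 = 9 + 1 = 10)
J = 15/14 (J = -(10 + 5)/(7*(0 - 2)) = -15/(7*(-2)) = -15*(-1)/(7*2) = -⅐*(-15/2) = 15/14 ≈ 1.0714)
(-11*(4 - 8)*(0 - 9))*J = -11*(4 - 8)*(0 - 9)*(15/14) = -(-44)*(-9)*(15/14) = -11*36*(15/14) = -396*15/14 = -2970/7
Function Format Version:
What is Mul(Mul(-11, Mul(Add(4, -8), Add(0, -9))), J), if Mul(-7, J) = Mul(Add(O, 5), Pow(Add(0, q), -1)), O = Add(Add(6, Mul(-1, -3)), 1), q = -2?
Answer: Rational(-2970, 7) ≈ -424.29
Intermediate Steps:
O = 10 (O = Add(Add(6, 3), 1) = Add(9, 1) = 10)
J = Rational(15, 14) (J = Mul(Rational(-1, 7), Mul(Add(10, 5), Pow(Add(0, -2), -1))) = Mul(Rational(-1, 7), Mul(15, Pow(-2, -1))) = Mul(Rational(-1, 7), Mul(15, Rational(-1, 2))) = Mul(Rational(-1, 7), Rational(-15, 2)) = Rational(15, 14) ≈ 1.0714)
Mul(Mul(-11, Mul(Add(4, -8), Add(0, -9))), J) = Mul(Mul(-11, Mul(Add(4, -8), Add(0, -9))), Rational(15, 14)) = Mul(Mul(-11, Mul(-4, -9)), Rational(15, 14)) = Mul(Mul(-11, 36), Rational(15, 14)) = Mul(-396, Rational(15, 14)) = Rational(-2970, 7)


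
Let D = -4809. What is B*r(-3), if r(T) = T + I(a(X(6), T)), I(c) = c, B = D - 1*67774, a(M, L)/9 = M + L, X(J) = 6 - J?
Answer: 2177490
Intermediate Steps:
a(M, L) = 9*L + 9*M (a(M, L) = 9*(M + L) = 9*(L + M) = 9*L + 9*M)
B = -72583 (B = -4809 - 1*67774 = -4809 - 67774 = -72583)
r(T) = 10*T (r(T) = T + (9*T + 9*(6 - 1*6)) = T + (9*T + 9*(6 - 6)) = T + (9*T + 9*0) = T + (9*T + 0) = T + 9*T = 10*T)
B*r(-3) = -725830*(-3) = -72583*(-30) = 2177490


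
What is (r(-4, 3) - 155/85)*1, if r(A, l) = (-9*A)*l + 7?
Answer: 1924/17 ≈ 113.18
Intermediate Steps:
r(A, l) = 7 - 9*A*l (r(A, l) = -9*A*l + 7 = 7 - 9*A*l)
(r(-4, 3) - 155/85)*1 = ((7 - 9*(-4)*3) - 155/85)*1 = ((7 + 108) - 155*1/85)*1 = (115 - 31/17)*1 = (1924/17)*1 = 1924/17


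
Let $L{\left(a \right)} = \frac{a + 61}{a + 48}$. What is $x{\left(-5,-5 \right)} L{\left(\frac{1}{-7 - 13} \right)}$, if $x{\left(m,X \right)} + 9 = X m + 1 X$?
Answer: $\frac{13409}{959} \approx 13.982$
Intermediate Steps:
$x{\left(m,X \right)} = -9 + X + X m$ ($x{\left(m,X \right)} = -9 + \left(X m + 1 X\right) = -9 + \left(X m + X\right) = -9 + \left(X + X m\right) = -9 + X + X m$)
$L{\left(a \right)} = \frac{61 + a}{48 + a}$
$x{\left(-5,-5 \right)} L{\left(\frac{1}{-7 - 13} \right)} = \left(-9 - 5 - -25\right) \frac{61 + \frac{1}{-7 - 13}}{48 + \frac{1}{-7 - 13}} = \left(-9 - 5 + 25\right) \frac{61 + \frac{1}{-20}}{48 + \frac{1}{-20}} = 11 \frac{61 - \frac{1}{20}}{48 - \frac{1}{20}} = 11 \frac{1}{\frac{959}{20}} \cdot \frac{1219}{20} = 11 \cdot \frac{20}{959} \cdot \frac{1219}{20} = 11 \cdot \frac{1219}{959} = \frac{13409}{959}$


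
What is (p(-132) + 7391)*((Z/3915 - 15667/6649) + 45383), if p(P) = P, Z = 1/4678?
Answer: 657606246871868231/1996266330 ≈ 3.2942e+8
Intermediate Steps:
Z = 1/4678 ≈ 0.00021377
(p(-132) + 7391)*((Z/3915 - 15667/6649) + 45383) = (-132 + 7391)*(((1/4678)/3915 - 15667/6649) + 45383) = 7259*(((1/4678)*(1/3915) - 15667*1/6649) + 45383) = 7259*((1/18314370 - 15667/6649) + 45383) = 7259*(-286931228141/121772246130 + 45383) = 7259*(5526102914889649/121772246130) = 657606246871868231/1996266330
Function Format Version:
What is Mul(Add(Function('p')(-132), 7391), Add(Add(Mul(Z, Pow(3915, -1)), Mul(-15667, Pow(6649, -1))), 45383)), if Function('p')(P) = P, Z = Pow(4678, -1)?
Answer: Rational(657606246871868231, 1996266330) ≈ 3.2942e+8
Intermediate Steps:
Z = Rational(1, 4678) ≈ 0.00021377
Mul(Add(Function('p')(-132), 7391), Add(Add(Mul(Z, Pow(3915, -1)), Mul(-15667, Pow(6649, -1))), 45383)) = Mul(Add(-132, 7391), Add(Add(Mul(Rational(1, 4678), Pow(3915, -1)), Mul(-15667, Pow(6649, -1))), 45383)) = Mul(7259, Add(Add(Mul(Rational(1, 4678), Rational(1, 3915)), Mul(-15667, Rational(1, 6649))), 45383)) = Mul(7259, Add(Add(Rational(1, 18314370), Rational(-15667, 6649)), 45383)) = Mul(7259, Add(Rational(-286931228141, 121772246130), 45383)) = Mul(7259, Rational(5526102914889649, 121772246130)) = Rational(657606246871868231, 1996266330)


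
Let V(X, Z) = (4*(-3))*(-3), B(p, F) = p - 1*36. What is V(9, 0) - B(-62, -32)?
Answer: 134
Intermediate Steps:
B(p, F) = -36 + p (B(p, F) = p - 36 = -36 + p)
V(X, Z) = 36 (V(X, Z) = -12*(-3) = 36)
V(9, 0) - B(-62, -32) = 36 - (-36 - 62) = 36 - 1*(-98) = 36 + 98 = 134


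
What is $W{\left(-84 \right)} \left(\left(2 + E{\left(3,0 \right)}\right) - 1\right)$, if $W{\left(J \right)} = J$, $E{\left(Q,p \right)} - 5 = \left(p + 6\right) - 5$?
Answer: $-588$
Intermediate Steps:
$E{\left(Q,p \right)} = 6 + p$ ($E{\left(Q,p \right)} = 5 + \left(\left(p + 6\right) - 5\right) = 5 + \left(\left(6 + p\right) - 5\right) = 5 + \left(1 + p\right) = 6 + p$)
$W{\left(-84 \right)} \left(\left(2 + E{\left(3,0 \right)}\right) - 1\right) = - 84 \left(\left(2 + \left(6 + 0\right)\right) - 1\right) = - 84 \left(\left(2 + 6\right) - 1\right) = - 84 \left(8 - 1\right) = \left(-84\right) 7 = -588$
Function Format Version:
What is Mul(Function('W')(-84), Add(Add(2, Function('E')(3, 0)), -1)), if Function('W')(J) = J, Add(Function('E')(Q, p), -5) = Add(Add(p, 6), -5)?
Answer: -588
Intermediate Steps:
Function('E')(Q, p) = Add(6, p) (Function('E')(Q, p) = Add(5, Add(Add(p, 6), -5)) = Add(5, Add(Add(6, p), -5)) = Add(5, Add(1, p)) = Add(6, p))
Mul(Function('W')(-84), Add(Add(2, Function('E')(3, 0)), -1)) = Mul(-84, Add(Add(2, Add(6, 0)), -1)) = Mul(-84, Add(Add(2, 6), -1)) = Mul(-84, Add(8, -1)) = Mul(-84, 7) = -588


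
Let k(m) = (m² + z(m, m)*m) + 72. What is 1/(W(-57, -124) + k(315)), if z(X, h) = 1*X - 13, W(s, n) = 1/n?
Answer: 124/24108947 ≈ 5.1433e-6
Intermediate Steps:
z(X, h) = -13 + X (z(X, h) = X - 13 = -13 + X)
k(m) = 72 + m² + m*(-13 + m) (k(m) = (m² + (-13 + m)*m) + 72 = (m² + m*(-13 + m)) + 72 = 72 + m² + m*(-13 + m))
1/(W(-57, -124) + k(315)) = 1/(1/(-124) + (72 + 315² + 315*(-13 + 315))) = 1/(-1/124 + (72 + 99225 + 315*302)) = 1/(-1/124 + (72 + 99225 + 95130)) = 1/(-1/124 + 194427) = 1/(24108947/124) = 124/24108947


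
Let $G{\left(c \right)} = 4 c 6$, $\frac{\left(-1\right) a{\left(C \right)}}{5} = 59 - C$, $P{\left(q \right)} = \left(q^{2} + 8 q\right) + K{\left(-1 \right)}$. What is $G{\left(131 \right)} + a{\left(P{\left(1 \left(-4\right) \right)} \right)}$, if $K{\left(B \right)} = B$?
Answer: $2764$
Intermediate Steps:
$P{\left(q \right)} = -1 + q^{2} + 8 q$ ($P{\left(q \right)} = \left(q^{2} + 8 q\right) - 1 = -1 + q^{2} + 8 q$)
$a{\left(C \right)} = -295 + 5 C$ ($a{\left(C \right)} = - 5 \left(59 - C\right) = -295 + 5 C$)
$G{\left(c \right)} = 24 c$
$G{\left(131 \right)} + a{\left(P{\left(1 \left(-4\right) \right)} \right)} = 24 \cdot 131 - \left(295 - 5 \left(-1 + \left(1 \left(-4\right)\right)^{2} + 8 \cdot 1 \left(-4\right)\right)\right) = 3144 - \left(295 - 5 \left(-1 + \left(-4\right)^{2} + 8 \left(-4\right)\right)\right) = 3144 - \left(295 - 5 \left(-1 + 16 - 32\right)\right) = 3144 + \left(-295 + 5 \left(-17\right)\right) = 3144 - 380 = 2764$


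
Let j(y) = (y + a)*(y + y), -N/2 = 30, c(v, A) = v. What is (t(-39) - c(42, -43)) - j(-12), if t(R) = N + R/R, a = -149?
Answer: -3965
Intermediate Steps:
N = -60 (N = -2*30 = -60)
j(y) = 2*y*(-149 + y) (j(y) = (y - 149)*(y + y) = (-149 + y)*(2*y) = 2*y*(-149 + y))
t(R) = -59 (t(R) = -60 + R/R = -60 + 1 = -59)
(t(-39) - c(42, -43)) - j(-12) = (-59 - 1*42) - 2*(-12)*(-149 - 12) = (-59 - 42) - 2*(-12)*(-161) = -101 - 1*3864 = -101 - 3864 = -3965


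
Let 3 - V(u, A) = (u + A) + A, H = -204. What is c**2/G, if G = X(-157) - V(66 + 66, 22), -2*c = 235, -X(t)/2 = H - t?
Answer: 55225/1068 ≈ 51.709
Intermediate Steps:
X(t) = 408 + 2*t (X(t) = -2*(-204 - t) = 408 + 2*t)
c = -235/2 (c = -1/2*235 = -235/2 ≈ -117.50)
V(u, A) = 3 - u - 2*A (V(u, A) = 3 - ((u + A) + A) = 3 - ((A + u) + A) = 3 - (u + 2*A) = 3 + (-u - 2*A) = 3 - u - 2*A)
G = 267 (G = (408 + 2*(-157)) - (3 - (66 + 66) - 2*22) = (408 - 314) - (3 - 1*132 - 44) = 94 - (3 - 132 - 44) = 94 - 1*(-173) = 94 + 173 = 267)
c**2/G = (-235/2)**2/267 = (55225/4)*(1/267) = 55225/1068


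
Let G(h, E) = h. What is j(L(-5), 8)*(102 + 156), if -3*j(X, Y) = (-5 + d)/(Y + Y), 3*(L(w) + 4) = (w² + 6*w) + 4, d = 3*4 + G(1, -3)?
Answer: -43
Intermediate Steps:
d = 13 (d = 3*4 + 1 = 12 + 1 = 13)
L(w) = -8/3 + 2*w + w²/3 (L(w) = -4 + ((w² + 6*w) + 4)/3 = -4 + (4 + w² + 6*w)/3 = -4 + (4/3 + 2*w + w²/3) = -8/3 + 2*w + w²/3)
j(X, Y) = -4/(3*Y) (j(X, Y) = -(-5 + 13)/(3*(Y + Y)) = -8/(3*(2*Y)) = -8*1/(2*Y)/3 = -4/(3*Y))
j(L(-5), 8)*(102 + 156) = (-4/3/8)*(102 + 156) = -4/3*⅛*258 = -⅙*258 = -43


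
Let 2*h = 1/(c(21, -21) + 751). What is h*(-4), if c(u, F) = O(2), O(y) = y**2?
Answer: -2/755 ≈ -0.0026490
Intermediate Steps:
c(u, F) = 4 (c(u, F) = 2**2 = 4)
h = 1/1510 (h = 1/(2*(4 + 751)) = (1/2)/755 = (1/2)*(1/755) = 1/1510 ≈ 0.00066225)
h*(-4) = (1/1510)*(-4) = -2/755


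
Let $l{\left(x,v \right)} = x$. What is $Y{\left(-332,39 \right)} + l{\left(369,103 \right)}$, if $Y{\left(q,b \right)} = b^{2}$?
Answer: $1890$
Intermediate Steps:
$Y{\left(-332,39 \right)} + l{\left(369,103 \right)} = 39^{2} + 369 = 1521 + 369 = 1890$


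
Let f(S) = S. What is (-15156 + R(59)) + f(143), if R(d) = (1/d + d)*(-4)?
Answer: -899695/59 ≈ -15249.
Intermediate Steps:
R(d) = -4*d - 4/d (R(d) = (d + 1/d)*(-4) = -4*d - 4/d)
(-15156 + R(59)) + f(143) = (-15156 + (-4*59 - 4/59)) + 143 = (-15156 + (-236 - 4*1/59)) + 143 = (-15156 + (-236 - 4/59)) + 143 = (-15156 - 13928/59) + 143 = -908132/59 + 143 = -899695/59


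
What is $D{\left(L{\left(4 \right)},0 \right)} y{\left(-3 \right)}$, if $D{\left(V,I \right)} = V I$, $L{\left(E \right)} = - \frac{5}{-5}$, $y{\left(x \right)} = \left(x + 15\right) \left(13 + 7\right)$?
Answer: $0$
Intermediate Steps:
$y{\left(x \right)} = 300 + 20 x$ ($y{\left(x \right)} = \left(15 + x\right) 20 = 300 + 20 x$)
$L{\left(E \right)} = 1$ ($L{\left(E \right)} = \left(-5\right) \left(- \frac{1}{5}\right) = 1$)
$D{\left(V,I \right)} = I V$
$D{\left(L{\left(4 \right)},0 \right)} y{\left(-3 \right)} = 0 \cdot 1 \left(300 + 20 \left(-3\right)\right) = 0 \left(300 - 60\right) = 0 \cdot 240 = 0$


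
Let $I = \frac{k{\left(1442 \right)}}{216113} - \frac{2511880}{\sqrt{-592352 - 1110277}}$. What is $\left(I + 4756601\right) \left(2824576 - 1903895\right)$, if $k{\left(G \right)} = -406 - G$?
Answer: $\frac{946426288273954265}{216113} + \frac{2312640190280 i \sqrt{189181}}{567543} \approx 4.3793 \cdot 10^{12} + 1.7723 \cdot 10^{9} i$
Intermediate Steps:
$I = - \frac{1848}{216113} + \frac{2511880 i \sqrt{189181}}{567543}$ ($I = \frac{-406 - 1442}{216113} - \frac{2511880}{\sqrt{-592352 - 1110277}} = \left(-406 - 1442\right) \frac{1}{216113} - \frac{2511880}{\sqrt{-1702629}} = \left(-1848\right) \frac{1}{216113} - \frac{2511880}{3 i \sqrt{189181}} = - \frac{1848}{216113} - 2511880 \left(- \frac{i \sqrt{189181}}{567543}\right) = - \frac{1848}{216113} + \frac{2511880 i \sqrt{189181}}{567543} \approx -0.0085511 + 1925.0 i$)
$\left(I + 4756601\right) \left(2824576 - 1903895\right) = \left(\left(- \frac{1848}{216113} + \frac{2511880 i \sqrt{189181}}{567543}\right) + 4756601\right) \left(2824576 - 1903895\right) = \left(\frac{1027963310065}{216113} + \frac{2511880 i \sqrt{189181}}{567543}\right) 920681 = \frac{946426288273954265}{216113} + \frac{2312640190280 i \sqrt{189181}}{567543}$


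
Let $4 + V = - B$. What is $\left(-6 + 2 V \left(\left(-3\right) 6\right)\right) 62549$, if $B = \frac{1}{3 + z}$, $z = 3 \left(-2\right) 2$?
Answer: $8381566$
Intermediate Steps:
$z = -12$ ($z = \left(-6\right) 2 = -12$)
$B = - \frac{1}{9}$ ($B = \frac{1}{3 - 12} = \frac{1}{-9} = - \frac{1}{9} \approx -0.11111$)
$V = - \frac{35}{9}$ ($V = -4 - - \frac{1}{9} = -4 + \frac{1}{9} = - \frac{35}{9} \approx -3.8889$)
$\left(-6 + 2 V \left(\left(-3\right) 6\right)\right) 62549 = \left(-6 + 2 \left(- \frac{35}{9}\right) \left(\left(-3\right) 6\right)\right) 62549 = \left(-6 - -140\right) 62549 = \left(-6 + 140\right) 62549 = 134 \cdot 62549 = 8381566$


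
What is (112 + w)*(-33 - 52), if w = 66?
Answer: -15130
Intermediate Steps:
(112 + w)*(-33 - 52) = (112 + 66)*(-33 - 52) = 178*(-85) = -15130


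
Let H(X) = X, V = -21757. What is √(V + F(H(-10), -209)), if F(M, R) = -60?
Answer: I*√21817 ≈ 147.71*I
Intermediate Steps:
√(V + F(H(-10), -209)) = √(-21757 - 60) = √(-21817) = I*√21817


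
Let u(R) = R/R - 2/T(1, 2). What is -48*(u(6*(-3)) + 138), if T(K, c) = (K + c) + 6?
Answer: -19984/3 ≈ -6661.3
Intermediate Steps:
T(K, c) = 6 + K + c
u(R) = 7/9 (u(R) = R/R - 2/(6 + 1 + 2) = 1 - 2/9 = 7/9)
-48*(u(6*(-3)) + 138) = -48*(7/9 + 138) = -48*1249/9 = -19984/3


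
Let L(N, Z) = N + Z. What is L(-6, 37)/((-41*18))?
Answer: -31/738 ≈ -0.042005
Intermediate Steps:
L(-6, 37)/((-41*18)) = (-6 + 37)/((-41*18)) = 31/(-738) = 31*(-1/738) = -31/738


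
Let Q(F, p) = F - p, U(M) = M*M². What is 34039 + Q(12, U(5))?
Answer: 33926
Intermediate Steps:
U(M) = M³
34039 + Q(12, U(5)) = 34039 + (12 - 1*5³) = 34039 + (12 - 1*125) = 34039 + (12 - 125) = 34039 - 113 = 33926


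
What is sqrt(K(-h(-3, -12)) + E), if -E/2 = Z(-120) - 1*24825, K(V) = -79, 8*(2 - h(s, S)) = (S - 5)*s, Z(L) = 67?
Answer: 3*sqrt(5493) ≈ 222.34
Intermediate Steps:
h(s, S) = 2 - s*(-5 + S)/8 (h(s, S) = 2 - (S - 5)*s/8 = 2 - (-5 + S)*s/8 = 2 - s*(-5 + S)/8)
E = 49516 (E = -2*(67 - 1*24825) = -2*(67 - 24825) = -2*(-24758) = 49516)
sqrt(K(-h(-3, -12)) + E) = sqrt(-79 + 49516) = sqrt(49437) = 3*sqrt(5493)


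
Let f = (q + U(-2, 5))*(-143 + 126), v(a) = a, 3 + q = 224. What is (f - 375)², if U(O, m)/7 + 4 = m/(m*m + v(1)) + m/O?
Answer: 1932305764/169 ≈ 1.1434e+7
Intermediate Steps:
q = 221 (q = -3 + 224 = 221)
U(O, m) = -28 + 7*m/O + 7*m/(1 + m²) (U(O, m) = -28 + 7*(m/(m*m + 1) + m/O) = -28 + 7*(m/(m² + 1) + m/O) = -28 + 7*(m/(1 + m²) + m/O) = -28 + 7*(m/O + m/(1 + m²)) = -28 + (7*m/O + 7*m/(1 + m²)) = -28 + 7*m/O + 7*m/(1 + m²))
f = -39083/13 (f = (221 + 7*(5 + 5³ - 4*(-2) - 2*5 - 4*(-2)*5²)/(-2*(1 + 5²)))*(-143 + 126) = (221 + 7*(-½)*(5 + 125 + 8 - 10 - 4*(-2)*25)/(1 + 25))*(-17) = (221 + 7*(-½)*(5 + 125 + 8 - 10 + 200)/26)*(-17) = (221 + 7*(-½)*(1/26)*328)*(-17) = (221 - 574/13)*(-17) = (2299/13)*(-17) = -39083/13 ≈ -3006.4)
(f - 375)² = (-39083/13 - 375)² = (-43958/13)² = 1932305764/169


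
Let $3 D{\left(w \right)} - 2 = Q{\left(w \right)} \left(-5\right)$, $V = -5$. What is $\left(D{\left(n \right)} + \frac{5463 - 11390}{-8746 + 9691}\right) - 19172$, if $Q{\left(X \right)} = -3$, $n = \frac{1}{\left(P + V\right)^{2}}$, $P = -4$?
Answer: $- \frac{18118112}{945} \approx -19173.0$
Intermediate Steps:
$n = \frac{1}{81}$ ($n = \frac{1}{\left(-4 - 5\right)^{2}} = \frac{1}{\left(-9\right)^{2}} = \frac{1}{81} \approx 0.012346$)
$D{\left(w \right)} = \frac{17}{3}$ ($D{\left(w \right)} = \frac{2}{3} + \frac{\left(-3\right) \left(-5\right)}{3} = \frac{2}{3} + \frac{1}{3} \cdot 15 = \frac{2}{3} + 5 = \frac{17}{3}$)
$\left(D{\left(n \right)} + \frac{5463 - 11390}{-8746 + 9691}\right) - 19172 = \left(\frac{17}{3} + \frac{5463 - 11390}{-8746 + 9691}\right) - 19172 = \left(\frac{17}{3} - \frac{5927}{945}\right) - 19172 = - \frac{572}{945} - 19172 = - \frac{18118112}{945}$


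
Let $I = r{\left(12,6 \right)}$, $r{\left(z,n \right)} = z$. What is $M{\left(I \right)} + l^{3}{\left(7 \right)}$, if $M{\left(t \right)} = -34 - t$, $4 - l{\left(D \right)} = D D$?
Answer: $-91171$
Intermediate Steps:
$l{\left(D \right)} = 4 - D^{2}$ ($l{\left(D \right)} = 4 - D D = 4 - D^{2}$)
$I = 12$
$M{\left(I \right)} + l^{3}{\left(7 \right)} = \left(-34 - 12\right) + \left(4 - 7^{2}\right)^{3} = \left(-34 - 12\right) + \left(4 - 49\right)^{3} = -46 + \left(4 - 49\right)^{3} = -46 + \left(-45\right)^{3} = -46 - 91125 = -91171$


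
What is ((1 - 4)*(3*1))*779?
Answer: -7011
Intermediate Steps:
((1 - 4)*(3*1))*779 = -3*3*779 = -9*779 = -7011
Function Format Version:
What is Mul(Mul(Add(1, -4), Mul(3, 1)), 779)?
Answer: -7011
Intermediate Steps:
Mul(Mul(Add(1, -4), Mul(3, 1)), 779) = Mul(Mul(-3, 3), 779) = Mul(-9, 779) = -7011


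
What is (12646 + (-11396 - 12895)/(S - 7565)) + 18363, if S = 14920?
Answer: 228046904/7355 ≈ 31006.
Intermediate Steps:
(12646 + (-11396 - 12895)/(S - 7565)) + 18363 = (12646 + (-11396 - 12895)/(14920 - 7565)) + 18363 = (12646 - 24291/7355) + 18363 = 92987039/7355 + 18363 = 228046904/7355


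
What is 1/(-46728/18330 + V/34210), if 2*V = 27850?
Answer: -20902310/44777321 ≈ -0.46681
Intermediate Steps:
V = 13925 (V = (½)*27850 = 13925)
1/(-46728/18330 + V/34210) = 1/(-46728/18330 + 13925/34210) = 1/(-46728*1/18330 + 13925*(1/34210)) = 1/(-7788/3055 + 2785/6842) = 1/(-44777321/20902310) = -20902310/44777321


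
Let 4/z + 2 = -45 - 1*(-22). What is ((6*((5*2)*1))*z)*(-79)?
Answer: 3792/5 ≈ 758.40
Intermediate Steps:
z = -4/25 (z = 4/(-2 + (-45 - 1*(-22))) = 4/(-2 + (-45 + 22)) = 4/(-2 - 23) = 4/(-25) = 4*(-1/25) = -4/25 ≈ -0.16000)
((6*((5*2)*1))*z)*(-79) = ((6*((5*2)*1))*(-4/25))*(-79) = ((6*(10*1))*(-4/25))*(-79) = ((6*10)*(-4/25))*(-79) = (60*(-4/25))*(-79) = -48/5*(-79) = 3792/5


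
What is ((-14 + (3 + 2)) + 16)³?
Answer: 343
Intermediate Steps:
((-14 + (3 + 2)) + 16)³ = ((-14 + 5) + 16)³ = (-9 + 16)³ = 7³ = 343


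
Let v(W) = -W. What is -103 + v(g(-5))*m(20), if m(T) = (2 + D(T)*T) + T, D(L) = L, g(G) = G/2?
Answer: 952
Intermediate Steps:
g(G) = G/2 (g(G) = G*(1/2) = G/2)
m(T) = 2 + T + T**2 (m(T) = (2 + T*T) + T = (2 + T**2) + T = 2 + T + T**2)
-103 + v(g(-5))*m(20) = -103 + (-(-5)/2)*(2 + 20 + 20**2) = -103 + (-1*(-5/2))*(2 + 20 + 400) = -103 + (5/2)*422 = -103 + 1055 = 952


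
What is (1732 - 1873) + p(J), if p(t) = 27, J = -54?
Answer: -114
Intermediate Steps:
(1732 - 1873) + p(J) = (1732 - 1873) + 27 = -141 + 27 = -114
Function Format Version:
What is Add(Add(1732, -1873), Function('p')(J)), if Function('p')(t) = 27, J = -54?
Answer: -114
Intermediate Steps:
Add(Add(1732, -1873), Function('p')(J)) = Add(Add(1732, -1873), 27) = Add(-141, 27) = -114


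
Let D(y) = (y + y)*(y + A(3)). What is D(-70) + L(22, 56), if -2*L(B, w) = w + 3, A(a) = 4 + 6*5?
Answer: 10021/2 ≈ 5010.5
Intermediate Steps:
A(a) = 34 (A(a) = 4 + 30 = 34)
D(y) = 2*y*(34 + y) (D(y) = (y + y)*(y + 34) = (2*y)*(34 + y) = 2*y*(34 + y))
L(B, w) = -3/2 - w/2 (L(B, w) = -(w + 3)/2 = -(3 + w)/2 = -3/2 - w/2)
D(-70) + L(22, 56) = 2*(-70)*(34 - 70) + (-3/2 - ½*56) = 2*(-70)*(-36) + (-3/2 - 28) = 5040 - 59/2 = 10021/2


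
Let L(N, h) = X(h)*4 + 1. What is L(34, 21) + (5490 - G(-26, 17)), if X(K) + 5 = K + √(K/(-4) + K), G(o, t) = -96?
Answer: 5651 + 6*√7 ≈ 5666.9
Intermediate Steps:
X(K) = -5 + K + √3*√K/2 (X(K) = -5 + (K + √(K/(-4) + K)) = -5 + (K + √(K*(-¼) + K)) = -5 + (K + √(-K/4 + K)) = -5 + (K + √(3*K/4)) = -5 + (K + √3*√K/2) = -5 + K + √3*√K/2)
L(N, h) = -19 + 4*h + 2*√3*√h (L(N, h) = (-5 + h + √3*√h/2)*4 + 1 = (-20 + 4*h + 2*√3*√h) + 1 = -19 + 4*h + 2*√3*√h)
L(34, 21) + (5490 - G(-26, 17)) = (-19 + 4*21 + 2*√3*√21) + (5490 - 1*(-96)) = (-19 + 84 + 6*√7) + (5490 + 96) = (65 + 6*√7) + 5586 = 5651 + 6*√7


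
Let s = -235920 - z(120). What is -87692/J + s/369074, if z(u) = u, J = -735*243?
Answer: -4896543496/32959230885 ≈ -0.14856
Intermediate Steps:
J = -178605
s = -236040 (s = -235920 - 1*120 = -235920 - 120 = -236040)
-87692/J + s/369074 = -87692/(-178605) - 236040/369074 = -87692*(-1/178605) - 236040*1/369074 = 87692/178605 - 118020/184537 = -4896543496/32959230885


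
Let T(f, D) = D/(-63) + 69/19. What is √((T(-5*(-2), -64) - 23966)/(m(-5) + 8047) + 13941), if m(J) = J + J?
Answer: √44114875412090/56259 ≈ 118.06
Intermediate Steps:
T(f, D) = 69/19 - D/63 (T(f, D) = D*(-1/63) + 69*(1/19) = -D/63 + 69/19 = 69/19 - D/63)
m(J) = 2*J
√((T(-5*(-2), -64) - 23966)/(m(-5) + 8047) + 13941) = √(((69/19 - 1/63*(-64)) - 23966)/(2*(-5) + 8047) + 13941) = √(((69/19 + 64/63) - 23966)/(-10 + 8047) + 13941) = √((5563/1197 - 23966)/8037 + 13941) = √(-28681739/1197*1/8037 + 13941) = √(-28681739/9620289 + 13941) = √(134087767210/9620289) = √44114875412090/56259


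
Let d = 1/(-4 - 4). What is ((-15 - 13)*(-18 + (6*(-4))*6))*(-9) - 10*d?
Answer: -163291/4 ≈ -40823.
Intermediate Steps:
d = -⅛ (d = 1/(-8) = -⅛ ≈ -0.12500)
((-15 - 13)*(-18 + (6*(-4))*6))*(-9) - 10*d = ((-15 - 13)*(-18 + (6*(-4))*6))*(-9) - 10*(-⅛) = -28*(-18 - 24*6)*(-9) + 5/4 = -28*(-18 - 144)*(-9) + 5/4 = -28*(-162)*(-9) + 5/4 = 4536*(-9) + 5/4 = -40824 + 5/4 = -163291/4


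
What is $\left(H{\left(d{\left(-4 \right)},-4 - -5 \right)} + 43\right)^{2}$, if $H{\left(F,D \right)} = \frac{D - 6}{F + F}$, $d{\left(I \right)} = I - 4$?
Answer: $\frac{480249}{256} \approx 1876.0$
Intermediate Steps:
$d{\left(I \right)} = -4 + I$
$H{\left(F,D \right)} = \frac{-6 + D}{2 F}$
$\left(H{\left(d{\left(-4 \right)},-4 - -5 \right)} + 43\right)^{2} = \left(\frac{-6 - -1}{2 \left(-4 - 4\right)} + 43\right)^{2} = \left(\frac{-6 + \left(-4 + 5\right)}{2 \left(-8\right)} + 43\right)^{2} = \left(\frac{1}{2} \left(- \frac{1}{8}\right) \left(-6 + 1\right) + 43\right)^{2} = \left(\frac{1}{2} \left(- \frac{1}{8}\right) \left(-5\right) + 43\right)^{2} = \left(\frac{5}{16} + 43\right)^{2} = \left(\frac{693}{16}\right)^{2} = \frac{480249}{256}$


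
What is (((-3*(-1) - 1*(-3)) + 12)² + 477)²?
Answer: 641601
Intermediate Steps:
(((-3*(-1) - 1*(-3)) + 12)² + 477)² = (((3 + 3) + 12)² + 477)² = ((6 + 12)² + 477)² = (18² + 477)² = (324 + 477)² = 801² = 641601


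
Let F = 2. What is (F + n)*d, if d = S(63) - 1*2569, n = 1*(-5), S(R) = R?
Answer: 7518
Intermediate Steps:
n = -5
d = -2506 (d = 63 - 1*2569 = 63 - 2569 = -2506)
(F + n)*d = (2 - 5)*(-2506) = -3*(-2506) = 7518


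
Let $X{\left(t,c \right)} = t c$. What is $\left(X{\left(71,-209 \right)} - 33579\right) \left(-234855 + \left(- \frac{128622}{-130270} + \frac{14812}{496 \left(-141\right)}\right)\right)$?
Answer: $\frac{6474860890025948929}{569410170} \approx 1.1371 \cdot 10^{10}$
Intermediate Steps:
$X{\left(t,c \right)} = c t$
$\left(X{\left(71,-209 \right)} - 33579\right) \left(-234855 + \left(- \frac{128622}{-130270} + \frac{14812}{496 \left(-141\right)}\right)\right) = \left(\left(-209\right) 71 - 33579\right) \left(-234855 + \left(- \frac{128622}{-130270} + \frac{14812}{496 \left(-141\right)}\right)\right) = \left(-14839 - 33579\right) \left(-234855 + \left(\left(-128622\right) \left(- \frac{1}{130270}\right) + \frac{14812}{-69936}\right)\right) = - 48418 \left(-234855 + \left(\frac{64311}{65135} + 14812 \left(- \frac{1}{69936}\right)\right)\right) = - 48418 \left(-234855 + \left(\frac{64311}{65135} - \frac{3703}{17484}\right)\right) = - 48418 \left(-234855 + \frac{883218619}{1138820340}\right) = \left(-48418\right) \left(- \frac{267456767732081}{1138820340}\right) = \frac{6474860890025948929}{569410170}$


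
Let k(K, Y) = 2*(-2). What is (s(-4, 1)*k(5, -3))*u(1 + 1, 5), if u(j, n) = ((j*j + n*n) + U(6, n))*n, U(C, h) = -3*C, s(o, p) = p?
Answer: -220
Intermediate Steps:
k(K, Y) = -4
u(j, n) = n*(-18 + j² + n²) (u(j, n) = ((j*j + n*n) - 3*6)*n = ((j² + n²) - 18)*n = (-18 + j² + n²)*n = n*(-18 + j² + n²))
(s(-4, 1)*k(5, -3))*u(1 + 1, 5) = (1*(-4))*(5*(-18 + (1 + 1)² + 5²)) = -20*(-18 + 2² + 25) = -20*(-18 + 4 + 25) = -20*11 = -4*55 = -220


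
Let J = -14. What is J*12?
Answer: -168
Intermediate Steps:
J*12 = -14*12 = -168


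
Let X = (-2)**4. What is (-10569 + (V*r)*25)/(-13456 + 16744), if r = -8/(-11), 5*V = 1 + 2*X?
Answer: -3483/1096 ≈ -3.1779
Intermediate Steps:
X = 16
V = 33/5 (V = (1 + 2*16)/5 = (1 + 32)/5 = (1/5)*33 = 33/5 ≈ 6.6000)
r = 8/11 (r = -8*(-1/11) = 8/11 ≈ 0.72727)
(-10569 + (V*r)*25)/(-13456 + 16744) = (-10569 + ((33/5)*(8/11))*25)/(-13456 + 16744) = (-10569 + (24/5)*25)/3288 = (-10569 + 120)*(1/3288) = -10449*1/3288 = -3483/1096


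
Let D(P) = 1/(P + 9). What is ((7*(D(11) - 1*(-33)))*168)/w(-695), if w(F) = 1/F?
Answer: -27012426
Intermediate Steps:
D(P) = 1/(9 + P)
((7*(D(11) - 1*(-33)))*168)/w(-695) = ((7*(1/(9 + 11) - 1*(-33)))*168)/(1/(-695)) = ((7*(1/20 + 33))*168)/(-1/695) = ((7*(1/20 + 33))*168)*(-695) = ((7*(661/20))*168)*(-695) = ((4627/20)*168)*(-695) = (194334/5)*(-695) = -27012426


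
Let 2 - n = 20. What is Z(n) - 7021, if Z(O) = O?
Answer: -7039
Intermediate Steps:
n = -18 (n = 2 - 1*20 = 2 - 20 = -18)
Z(n) - 7021 = -18 - 7021 = -7039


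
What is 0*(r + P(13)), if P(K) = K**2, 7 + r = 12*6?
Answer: 0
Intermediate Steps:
r = 65 (r = -7 + 12*6 = -7 + 72 = 65)
0*(r + P(13)) = 0*(65 + 13**2) = 0*(65 + 169) = 0*234 = 0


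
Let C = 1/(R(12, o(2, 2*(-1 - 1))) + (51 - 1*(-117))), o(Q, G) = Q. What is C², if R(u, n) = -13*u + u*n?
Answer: 1/1296 ≈ 0.00077160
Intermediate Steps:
R(u, n) = -13*u + n*u
C = 1/36 (C = 1/(12*(-13 + 2) + (51 - 1*(-117))) = 1/(12*(-11) + (51 + 117)) = 1/(-132 + 168) = 1/36 ≈ 0.027778)
C² = (1/36)² = 1/1296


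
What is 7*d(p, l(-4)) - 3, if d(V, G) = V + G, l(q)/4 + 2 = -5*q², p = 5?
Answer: -2264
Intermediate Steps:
l(q) = -8 - 20*q² (l(q) = -8 + 4*(-5*q²) = -8 - 20*q²)
d(V, G) = G + V
7*d(p, l(-4)) - 3 = 7*((-8 - 20*(-4)²) + 5) - 3 = 7*((-8 - 20*16) + 5) - 3 = 7*((-8 - 320) + 5) - 3 = 7*(-328 + 5) - 3 = 7*(-323) - 3 = -2261 - 3 = -2264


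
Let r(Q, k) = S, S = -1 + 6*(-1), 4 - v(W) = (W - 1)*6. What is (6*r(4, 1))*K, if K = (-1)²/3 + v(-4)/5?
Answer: -1498/5 ≈ -299.60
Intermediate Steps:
v(W) = 10 - 6*W (v(W) = 4 - (W - 1)*6 = 4 - (-1 + W)*6 = 4 - (-6 + 6*W) = 4 + (6 - 6*W) = 10 - 6*W)
S = -7 (S = -1 - 6 = -7)
r(Q, k) = -7
K = 107/15 (K = (-1)²/3 + (10 - 6*(-4))/5 = 1*(⅓) + (10 + 24)*(⅕) = ⅓ + 34*(⅕) = ⅓ + 34/5 = 107/15 ≈ 7.1333)
(6*r(4, 1))*K = (6*(-7))*(107/15) = -42*107/15 = -1498/5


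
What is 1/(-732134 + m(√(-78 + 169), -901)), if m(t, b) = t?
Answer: -56318/41232322605 - √91/536020193865 ≈ -1.3659e-6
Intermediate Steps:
1/(-732134 + m(√(-78 + 169), -901)) = 1/(-732134 + √(-78 + 169)) = 1/(-732134 + √91)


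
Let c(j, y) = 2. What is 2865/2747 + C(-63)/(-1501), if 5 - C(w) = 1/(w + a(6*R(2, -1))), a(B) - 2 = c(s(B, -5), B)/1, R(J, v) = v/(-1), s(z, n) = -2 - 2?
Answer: 252908423/243271573 ≈ 1.0396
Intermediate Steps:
s(z, n) = -4
R(J, v) = -v (R(J, v) = v*(-1) = -v)
a(B) = 4 (a(B) = 2 + 2/1 = 2 + 2*1 = 2 + 2 = 4)
C(w) = 5 - 1/(4 + w) (C(w) = 5 - 1/(w + 4) = 5 - 1/(4 + w))
2865/2747 + C(-63)/(-1501) = 2865/2747 + ((19 + 5*(-63))/(4 - 63))/(-1501) = 2865*(1/2747) + ((19 - 315)/(-59))*(-1/1501) = 2865/2747 - 1/59*(-296)*(-1/1501) = 2865/2747 + (296/59)*(-1/1501) = 2865/2747 - 296/88559 = 252908423/243271573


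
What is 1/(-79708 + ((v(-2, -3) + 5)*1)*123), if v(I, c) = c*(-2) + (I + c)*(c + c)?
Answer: -1/74665 ≈ -1.3393e-5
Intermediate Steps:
v(I, c) = -2*c + 2*c*(I + c) (v(I, c) = -2*c + (I + c)*(2*c) = -2*c + 2*c*(I + c))
1/(-79708 + ((v(-2, -3) + 5)*1)*123) = 1/(-79708 + ((2*(-3)*(-1 - 2 - 3) + 5)*1)*123) = 1/(-79708 + ((2*(-3)*(-6) + 5)*1)*123) = 1/(-79708 + ((36 + 5)*1)*123) = 1/(-79708 + (41*1)*123) = 1/(-79708 + 41*123) = 1/(-79708 + 5043) = 1/(-74665) = -1/74665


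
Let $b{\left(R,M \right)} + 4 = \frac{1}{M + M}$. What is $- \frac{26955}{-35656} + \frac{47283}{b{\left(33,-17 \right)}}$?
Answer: $- \frac{57317677197}{4884872} \approx -11734.0$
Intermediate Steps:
$b{\left(R,M \right)} = -4 + \frac{1}{2 M}$ ($b{\left(R,M \right)} = -4 + \frac{1}{M + M} = -4 + \frac{1}{2 M}$)
$- \frac{26955}{-35656} + \frac{47283}{b{\left(33,-17 \right)}} = - \frac{26955}{-35656} + \frac{47283}{-4 + \frac{1}{2 \left(-17\right)}} = \left(-26955\right) \left(- \frac{1}{35656}\right) + \frac{47283}{-4 + \frac{1}{2} \left(- \frac{1}{17}\right)} = \frac{26955}{35656} + \frac{47283}{-4 - \frac{1}{34}} = \frac{26955}{35656} + \frac{47283}{- \frac{137}{34}} = \frac{26955}{35656} + 47283 \left(- \frac{34}{137}\right) = \frac{26955}{35656} - \frac{1607622}{137} = - \frac{57317677197}{4884872}$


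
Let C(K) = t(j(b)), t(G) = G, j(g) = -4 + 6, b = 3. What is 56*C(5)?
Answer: 112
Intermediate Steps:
j(g) = 2
C(K) = 2
56*C(5) = 56*2 = 112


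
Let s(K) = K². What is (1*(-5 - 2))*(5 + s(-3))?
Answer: -98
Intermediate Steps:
(1*(-5 - 2))*(5 + s(-3)) = (1*(-5 - 2))*(5 + (-3)²) = (1*(-7))*(5 + 9) = -7*14 = -98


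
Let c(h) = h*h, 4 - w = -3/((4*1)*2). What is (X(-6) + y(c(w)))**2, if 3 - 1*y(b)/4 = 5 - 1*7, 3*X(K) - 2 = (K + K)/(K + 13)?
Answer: 178084/441 ≈ 403.82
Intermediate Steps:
w = 35/8 (w = 4 - (-3)/((4*1)*2) = 4 - (-3)/(4*2) = 4 - (-3)/8 = 4 - 1*(-3/8) = 4 + 3/8 = 35/8 ≈ 4.3750)
X(K) = 2/3 + 2*K/(3*(13 + K)) (X(K) = 2/3 + ((K + K)/(K + 13))/3 = 2/3 + ((2*K)/(13 + K))/3 = 2/3 + (2*K/(13 + K))/3 = 2/3 + 2*K/(3*(13 + K)))
c(h) = h**2
y(b) = 20 (y(b) = 12 - 4*(5 - 1*7) = 12 - 4*(5 - 7) = 12 - 4*(-2) = 12 + 8 = 20)
(X(-6) + y(c(w)))**2 = (2*(13 + 2*(-6))/(3*(13 - 6)) + 20)**2 = ((2/3)*(13 - 12)/7 + 20)**2 = ((2/3)*(1/7)*1 + 20)**2 = (2/21 + 20)**2 = (422/21)**2 = 178084/441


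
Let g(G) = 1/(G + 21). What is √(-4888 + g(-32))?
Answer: I*√591459/11 ≈ 69.915*I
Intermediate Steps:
g(G) = 1/(21 + G)
√(-4888 + g(-32)) = √(-4888 + 1/(21 - 32)) = √(-4888 + 1/(-11)) = √(-4888 - 1/11) = √(-53769/11) = I*√591459/11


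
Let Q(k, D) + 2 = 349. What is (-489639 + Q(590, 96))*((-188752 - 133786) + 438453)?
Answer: -56716282180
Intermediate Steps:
Q(k, D) = 347 (Q(k, D) = -2 + 349 = 347)
(-489639 + Q(590, 96))*((-188752 - 133786) + 438453) = (-489639 + 347)*((-188752 - 133786) + 438453) = -489292*(-322538 + 438453) = -489292*115915 = -56716282180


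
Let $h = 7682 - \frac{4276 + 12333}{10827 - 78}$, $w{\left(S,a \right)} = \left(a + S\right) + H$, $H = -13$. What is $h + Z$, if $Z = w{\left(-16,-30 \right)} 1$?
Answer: $\frac{81923018}{10749} \approx 7621.5$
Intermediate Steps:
$w{\left(S,a \right)} = -13 + S + a$ ($w{\left(S,a \right)} = \left(a + S\right) - 13 = \left(S + a\right) - 13 = -13 + S + a$)
$h = \frac{82557209}{10749}$ ($h = 7682 - \frac{16609}{10749} = \frac{82557209}{10749} \approx 7680.5$)
$Z = -59$ ($Z = \left(-13 - 16 - 30\right) 1 = \left(-59\right) 1 = -59$)
$h + Z = \frac{82557209}{10749} - 59 = \frac{81923018}{10749}$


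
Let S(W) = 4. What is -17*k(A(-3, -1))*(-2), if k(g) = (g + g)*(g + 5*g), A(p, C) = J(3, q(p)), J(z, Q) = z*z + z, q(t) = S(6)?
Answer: 58752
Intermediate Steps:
q(t) = 4
J(z, Q) = z + z² (J(z, Q) = z² + z = z + z²)
A(p, C) = 12 (A(p, C) = 3*(1 + 3) = 3*4 = 12)
k(g) = 12*g² (k(g) = (2*g)*(6*g) = 12*g²)
-17*k(A(-3, -1))*(-2) = -204*12²*(-2) = -204*144*(-2) = -17*1728*(-2) = -29376*(-2) = 58752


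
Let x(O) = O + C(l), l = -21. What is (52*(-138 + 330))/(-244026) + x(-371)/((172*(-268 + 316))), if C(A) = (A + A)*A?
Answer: 2348299/111926592 ≈ 0.020981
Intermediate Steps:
C(A) = 2*A**2 (C(A) = (2*A)*A = 2*A**2)
x(O) = 882 + O (x(O) = O + 2*(-21)**2 = O + 2*441 = O + 882 = 882 + O)
(52*(-138 + 330))/(-244026) + x(-371)/((172*(-268 + 316))) = (52*(-138 + 330))/(-244026) + (882 - 371)/((172*(-268 + 316))) = (52*192)*(-1/244026) + 511/((172*48)) = 9984*(-1/244026) + 511/8256 = -1664/40671 + 511*(1/8256) = -1664/40671 + 511/8256 = 2348299/111926592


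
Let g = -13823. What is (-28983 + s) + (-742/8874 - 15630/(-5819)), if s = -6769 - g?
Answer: -566115532426/25818903 ≈ -21926.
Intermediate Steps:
s = 7054 (s = -6769 - 1*(-13823) = -6769 + 13823 = 7054)
(-28983 + s) + (-742/8874 - 15630/(-5819)) = (-28983 + 7054) + (-742/8874 - 15630/(-5819)) = -21929 + (-742*1/8874 - 15630*(-1/5819)) = -21929 + (-371/4437 + 15630/5819) = -21929 + 67191461/25818903 = -566115532426/25818903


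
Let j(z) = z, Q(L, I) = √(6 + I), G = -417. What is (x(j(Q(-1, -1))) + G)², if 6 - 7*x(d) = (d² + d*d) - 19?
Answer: 8433216/49 ≈ 1.7211e+5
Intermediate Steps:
x(d) = 25/7 - 2*d²/7 (x(d) = 6/7 - ((d² + d*d) - 19)/7 = 6/7 - ((d² + d²) - 19)/7 = 6/7 - (2*d² - 19)/7 = 6/7 - (-19 + 2*d²)/7 = 6/7 + (19/7 - 2*d²/7) = 25/7 - 2*d²/7)
(x(j(Q(-1, -1))) + G)² = ((25/7 - 2*(√(6 - 1))²/7) - 417)² = ((25/7 - 2*(√5)²/7) - 417)² = ((25/7 - 2/7*5) - 417)² = ((25/7 - 10/7) - 417)² = (15/7 - 417)² = (-2904/7)² = 8433216/49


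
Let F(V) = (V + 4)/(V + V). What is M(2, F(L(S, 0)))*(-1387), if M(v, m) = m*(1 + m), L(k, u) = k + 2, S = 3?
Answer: -237177/100 ≈ -2371.8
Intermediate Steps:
L(k, u) = 2 + k
F(V) = (4 + V)/(2*V) (F(V) = (4 + V)/((2*V)) = (4 + V)*(1/(2*V)) = (4 + V)/(2*V))
M(2, F(L(S, 0)))*(-1387) = (((4 + (2 + 3))/(2*(2 + 3)))*(1 + (4 + (2 + 3))/(2*(2 + 3))))*(-1387) = (((½)*(4 + 5)/5)*(1 + (½)*(4 + 5)/5))*(-1387) = (((½)*(⅕)*9)*(1 + (½)*(⅕)*9))*(-1387) = (9*(1 + 9/10)/10)*(-1387) = ((9/10)*(19/10))*(-1387) = (171/100)*(-1387) = -237177/100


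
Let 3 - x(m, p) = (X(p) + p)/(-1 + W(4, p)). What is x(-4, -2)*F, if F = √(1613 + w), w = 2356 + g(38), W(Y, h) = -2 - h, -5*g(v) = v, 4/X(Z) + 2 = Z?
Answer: 0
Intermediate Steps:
X(Z) = 4/(-2 + Z)
g(v) = -v/5
x(m, p) = 3 - (p + 4/(-2 + p))/(-3 - p) (x(m, p) = 3 - (4/(-2 + p) + p)/(-1 + (-2 - p)) = 3 - (p + 4/(-2 + p))/(-3 - p))
w = 11742/5 (w = 2356 - ⅕*38 = 2356 - 38/5 = 11742/5 ≈ 2348.4)
F = √99035/5 (F = √(1613 + 11742/5) = √(19807/5) = √99035/5 ≈ 62.940)
x(-4, -2)*F = ((-14 - 2 + 4*(-2)²)/(-6 - 2 + (-2)²))*(√99035/5) = ((-14 - 2 + 4*4)/(-6 - 2 + 4))*(√99035/5) = ((-14 - 2 + 16)/(-4))*(√99035/5) = (-¼*0)*(√99035/5) = 0*(√99035/5) = 0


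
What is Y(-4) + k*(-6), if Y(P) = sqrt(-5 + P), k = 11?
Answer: -66 + 3*I ≈ -66.0 + 3.0*I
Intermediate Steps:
Y(-4) + k*(-6) = sqrt(-5 - 4) + 11*(-6) = sqrt(-9) - 66 = 3*I - 66 = -66 + 3*I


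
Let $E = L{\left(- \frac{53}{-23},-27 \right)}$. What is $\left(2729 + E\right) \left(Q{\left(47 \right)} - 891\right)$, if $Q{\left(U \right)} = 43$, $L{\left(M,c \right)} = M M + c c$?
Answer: $- \frac{1553613168}{529} \approx -2.9369 \cdot 10^{6}$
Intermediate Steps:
$L{\left(M,c \right)} = M^{2} + c^{2}$
$E = \frac{388450}{529}$ ($E = \left(- \frac{53}{-23}\right)^{2} + \left(-27\right)^{2} = \left(\left(-53\right) \left(- \frac{1}{23}\right)\right)^{2} + 729 = \left(\frac{53}{23}\right)^{2} + 729 = \frac{2809}{529} + 729 = \frac{388450}{529} \approx 734.31$)
$\left(2729 + E\right) \left(Q{\left(47 \right)} - 891\right) = \left(2729 + \frac{388450}{529}\right) \left(43 - 891\right) = \frac{1832091}{529} \left(-848\right) = - \frac{1553613168}{529}$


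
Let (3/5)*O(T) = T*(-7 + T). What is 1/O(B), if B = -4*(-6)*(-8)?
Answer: 1/63680 ≈ 1.5704e-5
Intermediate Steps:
B = -192 (B = 24*(-8) = -192)
O(T) = 5*T*(-7 + T)/3 (O(T) = 5*(T*(-7 + T))/3 = 5*T*(-7 + T)/3)
1/O(B) = 1/((5/3)*(-192)*(-7 - 192)) = 1/((5/3)*(-192)*(-199)) = 1/63680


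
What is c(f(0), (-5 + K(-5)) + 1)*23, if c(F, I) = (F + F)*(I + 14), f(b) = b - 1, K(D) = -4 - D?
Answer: -506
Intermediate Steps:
f(b) = -1 + b
c(F, I) = 2*F*(14 + I) (c(F, I) = (2*F)*(14 + I) = 2*F*(14 + I))
c(f(0), (-5 + K(-5)) + 1)*23 = (2*(-1 + 0)*(14 + ((-5 + (-4 - 1*(-5))) + 1)))*23 = (2*(-1)*(14 + ((-5 + (-4 + 5)) + 1)))*23 = (2*(-1)*(14 + ((-5 + 1) + 1)))*23 = (2*(-1)*(14 + (-4 + 1)))*23 = (2*(-1)*(14 - 3))*23 = (2*(-1)*11)*23 = -22*23 = -506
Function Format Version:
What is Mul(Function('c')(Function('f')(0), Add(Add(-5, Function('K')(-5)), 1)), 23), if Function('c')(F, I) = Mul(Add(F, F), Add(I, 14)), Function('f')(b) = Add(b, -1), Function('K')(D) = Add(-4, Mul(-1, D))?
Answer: -506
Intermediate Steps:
Function('f')(b) = Add(-1, b)
Function('c')(F, I) = Mul(2, F, Add(14, I)) (Function('c')(F, I) = Mul(Mul(2, F), Add(14, I)) = Mul(2, F, Add(14, I)))
Mul(Function('c')(Function('f')(0), Add(Add(-5, Function('K')(-5)), 1)), 23) = Mul(Mul(2, Add(-1, 0), Add(14, Add(Add(-5, Add(-4, Mul(-1, -5))), 1))), 23) = Mul(Mul(2, -1, Add(14, Add(Add(-5, Add(-4, 5)), 1))), 23) = Mul(Mul(2, -1, Add(14, Add(Add(-5, 1), 1))), 23) = Mul(Mul(2, -1, Add(14, Add(-4, 1))), 23) = Mul(Mul(2, -1, Add(14, -3)), 23) = Mul(Mul(2, -1, 11), 23) = Mul(-22, 23) = -506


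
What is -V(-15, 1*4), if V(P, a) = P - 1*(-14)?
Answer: 1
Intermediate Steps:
V(P, a) = 14 + P (V(P, a) = P + 14 = 14 + P)
-V(-15, 1*4) = -(14 - 15) = -1*(-1) = 1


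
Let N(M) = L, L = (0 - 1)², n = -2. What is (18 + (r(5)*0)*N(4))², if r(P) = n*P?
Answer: 324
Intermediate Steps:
L = 1 (L = (-1)² = 1)
N(M) = 1
r(P) = -2*P
(18 + (r(5)*0)*N(4))² = (18 + (-2*5*0)*1)² = (18 - 10*0*1)² = (18 + 0*1)² = (18 + 0)² = 18² = 324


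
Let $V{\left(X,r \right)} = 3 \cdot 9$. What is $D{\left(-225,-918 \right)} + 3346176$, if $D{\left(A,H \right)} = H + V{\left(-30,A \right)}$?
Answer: $3345285$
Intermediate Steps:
$V{\left(X,r \right)} = 27$
$D{\left(A,H \right)} = 27 + H$ ($D{\left(A,H \right)} = H + 27 = 27 + H$)
$D{\left(-225,-918 \right)} + 3346176 = \left(27 - 918\right) + 3346176 = -891 + 3346176 = 3345285$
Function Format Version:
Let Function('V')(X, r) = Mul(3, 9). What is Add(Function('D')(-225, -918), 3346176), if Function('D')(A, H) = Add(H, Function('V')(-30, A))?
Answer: 3345285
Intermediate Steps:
Function('V')(X, r) = 27
Function('D')(A, H) = Add(27, H) (Function('D')(A, H) = Add(H, 27) = Add(27, H))
Add(Function('D')(-225, -918), 3346176) = Add(Add(27, -918), 3346176) = Add(-891, 3346176) = 3345285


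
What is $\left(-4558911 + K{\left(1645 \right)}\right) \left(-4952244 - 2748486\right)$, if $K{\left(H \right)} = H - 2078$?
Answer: $35110277121120$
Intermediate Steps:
$K{\left(H \right)} = -2078 + H$
$\left(-4558911 + K{\left(1645 \right)}\right) \left(-4952244 - 2748486\right) = \left(-4558911 + \left(-2078 + 1645\right)\right) \left(-4952244 - 2748486\right) = \left(-4558911 - 433\right) \left(-7700730\right) = \left(-4559344\right) \left(-7700730\right) = 35110277121120$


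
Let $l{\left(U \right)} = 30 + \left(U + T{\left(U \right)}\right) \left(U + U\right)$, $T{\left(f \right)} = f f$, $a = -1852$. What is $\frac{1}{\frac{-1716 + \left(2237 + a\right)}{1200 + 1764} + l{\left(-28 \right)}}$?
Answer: $- \frac{2964}{125396315} \approx -2.3637 \cdot 10^{-5}$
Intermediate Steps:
$T{\left(f \right)} = f^{2}$
$l{\left(U \right)} = 30 + 2 U \left(U + U^{2}\right)$ ($l{\left(U \right)} = 30 + \left(U + U^{2}\right) \left(U + U\right) = 30 + \left(U + U^{2}\right) 2 U = 30 + 2 U \left(U + U^{2}\right)$)
$\frac{1}{\frac{-1716 + \left(2237 + a\right)}{1200 + 1764} + l{\left(-28 \right)}} = \frac{1}{\frac{-1716 + \left(2237 - 1852\right)}{1200 + 1764} + \left(30 + 2 \left(-28\right)^{2} + 2 \left(-28\right)^{3}\right)} = \frac{1}{\frac{-1716 + 385}{2964} + \left(30 + 2 \cdot 784 + 2 \left(-21952\right)\right)} = \frac{1}{\left(-1331\right) \frac{1}{2964} + \left(30 + 1568 - 43904\right)} = \frac{1}{- \frac{1331}{2964} - 42306} = \frac{1}{- \frac{125396315}{2964}} = - \frac{2964}{125396315}$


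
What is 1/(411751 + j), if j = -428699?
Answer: -1/16948 ≈ -5.9004e-5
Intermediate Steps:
1/(411751 + j) = 1/(411751 - 428699) = 1/(-16948) = -1/16948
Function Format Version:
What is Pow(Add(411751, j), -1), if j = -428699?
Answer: Rational(-1, 16948) ≈ -5.9004e-5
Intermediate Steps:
Pow(Add(411751, j), -1) = Pow(Add(411751, -428699), -1) = Pow(-16948, -1) = Rational(-1, 16948)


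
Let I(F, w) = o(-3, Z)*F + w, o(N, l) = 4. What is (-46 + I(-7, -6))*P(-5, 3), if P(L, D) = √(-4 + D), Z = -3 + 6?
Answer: -80*I ≈ -80.0*I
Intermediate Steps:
Z = 3
I(F, w) = w + 4*F (I(F, w) = 4*F + w = w + 4*F)
(-46 + I(-7, -6))*P(-5, 3) = (-46 + (-6 + 4*(-7)))*√(-4 + 3) = (-46 + (-6 - 28))*√(-1) = (-46 - 34)*I = -80*I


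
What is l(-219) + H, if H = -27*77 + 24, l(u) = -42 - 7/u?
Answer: -459236/219 ≈ -2097.0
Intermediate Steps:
H = -2055 (H = -2079 + 24 = -2055)
l(-219) + H = (-42 - 7/(-219)) - 2055 = (-42 - 7*(-1/219)) - 2055 = (-42 + 7/219) - 2055 = -9191/219 - 2055 = -459236/219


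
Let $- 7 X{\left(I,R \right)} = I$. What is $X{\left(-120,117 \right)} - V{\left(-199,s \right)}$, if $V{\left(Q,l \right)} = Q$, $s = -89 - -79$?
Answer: $\frac{1513}{7} \approx 216.14$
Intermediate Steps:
$s = -10$ ($s = -89 + 79 = -10$)
$X{\left(I,R \right)} = - \frac{I}{7}$
$X{\left(-120,117 \right)} - V{\left(-199,s \right)} = \left(- \frac{1}{7}\right) \left(-120\right) - -199 = \frac{120}{7} + 199 = \frac{1513}{7}$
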